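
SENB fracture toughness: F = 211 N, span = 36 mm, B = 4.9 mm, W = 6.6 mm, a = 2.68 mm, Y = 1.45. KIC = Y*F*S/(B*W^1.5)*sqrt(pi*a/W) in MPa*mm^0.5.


KIC = 1.45*211*36/(4.9*6.6^1.5)*sqrt(pi*2.68/6.6) = 149.73

149.73


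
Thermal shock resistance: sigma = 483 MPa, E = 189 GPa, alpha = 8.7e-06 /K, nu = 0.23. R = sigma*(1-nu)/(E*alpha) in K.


R = 483*(1-0.23)/(189*1000*8.7e-06) = 226 K

226


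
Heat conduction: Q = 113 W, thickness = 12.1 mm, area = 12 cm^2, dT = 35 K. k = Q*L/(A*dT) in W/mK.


k = 113*12.1/1000/(12/10000*35) = 32.55 W/mK

32.55


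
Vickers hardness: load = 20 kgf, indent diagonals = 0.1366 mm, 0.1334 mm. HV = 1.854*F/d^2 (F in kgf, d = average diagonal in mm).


d_avg = (0.1366+0.1334)/2 = 0.135 mm
HV = 1.854*20/0.135^2 = 2035

2035


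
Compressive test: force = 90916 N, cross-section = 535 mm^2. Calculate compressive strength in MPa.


CS = 90916 / 535 = 169.9 MPa

169.9


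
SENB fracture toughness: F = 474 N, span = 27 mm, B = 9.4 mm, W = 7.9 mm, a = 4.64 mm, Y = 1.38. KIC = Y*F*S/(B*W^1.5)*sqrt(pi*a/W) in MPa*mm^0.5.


KIC = 1.38*474*27/(9.4*7.9^1.5)*sqrt(pi*4.64/7.9) = 114.94

114.94


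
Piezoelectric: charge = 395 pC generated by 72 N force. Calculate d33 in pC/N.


d33 = 395 / 72 = 5.5 pC/N

5.5


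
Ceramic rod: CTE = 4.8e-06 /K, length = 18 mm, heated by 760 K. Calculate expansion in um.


dL = 4.8e-06 * 18 * 760 * 1000 = 65.664 um

65.664


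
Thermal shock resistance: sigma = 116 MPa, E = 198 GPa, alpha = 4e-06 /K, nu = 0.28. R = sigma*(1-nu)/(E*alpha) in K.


R = 116*(1-0.28)/(198*1000*4e-06) = 105 K

105


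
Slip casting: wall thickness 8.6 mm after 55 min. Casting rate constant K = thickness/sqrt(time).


K = 8.6 / sqrt(55) = 8.6 / 7.4162 = 1.16 mm/min^0.5

1.16


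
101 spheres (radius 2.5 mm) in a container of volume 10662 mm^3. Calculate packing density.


V_sphere = 4/3*pi*2.5^3 = 65.4498 mm^3
Total V = 101*65.4498 = 6610.4298 mm^3
PD = 6610.4298 / 10662 = 0.62

0.62


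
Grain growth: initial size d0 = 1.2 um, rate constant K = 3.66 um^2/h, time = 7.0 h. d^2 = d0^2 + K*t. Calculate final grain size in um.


d^2 = 1.2^2 + 3.66*7.0 = 27.06
d = sqrt(27.06) = 5.2 um

5.2


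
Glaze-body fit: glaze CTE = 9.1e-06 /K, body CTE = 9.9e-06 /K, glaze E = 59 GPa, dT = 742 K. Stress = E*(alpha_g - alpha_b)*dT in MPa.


Stress = 59*1000*(9.1e-06 - 9.9e-06)*742 = -35.0 MPa

-35.0


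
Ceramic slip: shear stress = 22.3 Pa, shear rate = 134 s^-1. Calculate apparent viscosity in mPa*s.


eta = tau/gamma * 1000 = 22.3/134 * 1000 = 166.4 mPa*s

166.4


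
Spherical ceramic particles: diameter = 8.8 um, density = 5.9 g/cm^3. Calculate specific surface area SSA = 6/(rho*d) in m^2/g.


SSA = 6 / (5.9 * 8.8) = 0.116 m^2/g

0.116


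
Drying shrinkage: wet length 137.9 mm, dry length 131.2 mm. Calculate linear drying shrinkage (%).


DS = (137.9 - 131.2) / 137.9 * 100 = 4.86%

4.86


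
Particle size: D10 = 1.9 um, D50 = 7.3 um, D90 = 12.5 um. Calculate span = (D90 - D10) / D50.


Span = (12.5 - 1.9) / 7.3 = 10.6 / 7.3 = 1.452

1.452


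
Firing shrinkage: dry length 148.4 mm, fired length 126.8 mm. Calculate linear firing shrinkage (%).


FS = (148.4 - 126.8) / 148.4 * 100 = 14.56%

14.56


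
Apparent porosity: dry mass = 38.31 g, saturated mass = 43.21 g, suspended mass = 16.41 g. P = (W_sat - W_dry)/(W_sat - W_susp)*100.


P = (43.21 - 38.31) / (43.21 - 16.41) * 100 = 4.9 / 26.8 * 100 = 18.3%

18.3


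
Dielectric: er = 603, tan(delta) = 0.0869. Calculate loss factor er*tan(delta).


Loss = 603 * 0.0869 = 52.401

52.401


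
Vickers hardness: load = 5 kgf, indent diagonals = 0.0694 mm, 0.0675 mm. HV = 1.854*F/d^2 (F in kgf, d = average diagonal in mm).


d_avg = (0.0694+0.0675)/2 = 0.06845 mm
HV = 1.854*5/0.06845^2 = 1978

1978


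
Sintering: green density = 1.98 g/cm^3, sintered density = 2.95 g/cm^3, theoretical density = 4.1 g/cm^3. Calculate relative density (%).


Relative = 2.95 / 4.1 * 100 = 72.0%

72.0


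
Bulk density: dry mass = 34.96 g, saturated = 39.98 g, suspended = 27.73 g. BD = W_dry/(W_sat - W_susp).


BD = 34.96 / (39.98 - 27.73) = 34.96 / 12.25 = 2.854 g/cm^3

2.854


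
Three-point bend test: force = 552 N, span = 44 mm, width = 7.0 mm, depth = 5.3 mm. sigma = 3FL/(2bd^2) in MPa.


sigma = 3*552*44/(2*7.0*5.3^2) = 185.3 MPa

185.3


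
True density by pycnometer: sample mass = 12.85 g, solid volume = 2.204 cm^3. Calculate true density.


TD = 12.85 / 2.204 = 5.83 g/cm^3

5.83


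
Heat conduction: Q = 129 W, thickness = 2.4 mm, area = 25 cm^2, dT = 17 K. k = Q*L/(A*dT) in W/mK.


k = 129*2.4/1000/(25/10000*17) = 7.28 W/mK

7.28


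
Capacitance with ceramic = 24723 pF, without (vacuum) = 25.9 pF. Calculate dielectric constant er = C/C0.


er = 24723 / 25.9 = 954.56

954.56


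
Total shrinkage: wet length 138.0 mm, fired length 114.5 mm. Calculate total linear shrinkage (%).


TS = (138.0 - 114.5) / 138.0 * 100 = 17.03%

17.03


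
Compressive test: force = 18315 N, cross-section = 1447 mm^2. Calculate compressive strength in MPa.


CS = 18315 / 1447 = 12.7 MPa

12.7


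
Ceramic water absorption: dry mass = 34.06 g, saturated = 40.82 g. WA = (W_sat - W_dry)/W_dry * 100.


WA = (40.82 - 34.06) / 34.06 * 100 = 19.85%

19.85


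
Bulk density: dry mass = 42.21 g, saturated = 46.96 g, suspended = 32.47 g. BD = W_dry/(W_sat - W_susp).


BD = 42.21 / (46.96 - 32.47) = 42.21 / 14.49 = 2.913 g/cm^3

2.913


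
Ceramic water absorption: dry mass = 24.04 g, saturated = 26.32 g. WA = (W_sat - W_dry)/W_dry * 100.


WA = (26.32 - 24.04) / 24.04 * 100 = 9.48%

9.48


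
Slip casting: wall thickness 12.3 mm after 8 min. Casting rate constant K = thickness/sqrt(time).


K = 12.3 / sqrt(8) = 12.3 / 2.8284 = 4.349 mm/min^0.5

4.349


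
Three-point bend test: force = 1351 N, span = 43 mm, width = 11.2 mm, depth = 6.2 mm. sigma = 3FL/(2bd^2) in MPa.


sigma = 3*1351*43/(2*11.2*6.2^2) = 202.4 MPa

202.4


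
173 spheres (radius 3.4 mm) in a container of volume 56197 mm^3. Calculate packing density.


V_sphere = 4/3*pi*3.4^3 = 164.6362 mm^3
Total V = 173*164.6362 = 28482.0626 mm^3
PD = 28482.0626 / 56197 = 0.507

0.507


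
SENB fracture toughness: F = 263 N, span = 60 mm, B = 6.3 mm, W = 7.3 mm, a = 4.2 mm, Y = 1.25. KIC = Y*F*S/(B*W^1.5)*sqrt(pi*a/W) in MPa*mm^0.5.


KIC = 1.25*263*60/(6.3*7.3^1.5)*sqrt(pi*4.2/7.3) = 213.42

213.42


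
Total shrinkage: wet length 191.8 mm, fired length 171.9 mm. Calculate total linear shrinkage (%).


TS = (191.8 - 171.9) / 191.8 * 100 = 10.38%

10.38


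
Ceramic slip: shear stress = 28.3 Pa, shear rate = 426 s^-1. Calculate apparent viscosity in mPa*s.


eta = tau/gamma * 1000 = 28.3/426 * 1000 = 66.4 mPa*s

66.4


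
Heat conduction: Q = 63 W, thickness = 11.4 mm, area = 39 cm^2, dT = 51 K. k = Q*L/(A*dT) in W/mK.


k = 63*11.4/1000/(39/10000*51) = 3.61 W/mK

3.61


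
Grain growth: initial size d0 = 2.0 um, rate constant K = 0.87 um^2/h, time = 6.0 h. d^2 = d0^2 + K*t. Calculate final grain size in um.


d^2 = 2.0^2 + 0.87*6.0 = 9.22
d = sqrt(9.22) = 3.04 um

3.04


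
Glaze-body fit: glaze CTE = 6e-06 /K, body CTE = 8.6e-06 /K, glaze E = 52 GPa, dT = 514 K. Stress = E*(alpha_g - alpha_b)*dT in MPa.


Stress = 52*1000*(6e-06 - 8.6e-06)*514 = -69.5 MPa

-69.5


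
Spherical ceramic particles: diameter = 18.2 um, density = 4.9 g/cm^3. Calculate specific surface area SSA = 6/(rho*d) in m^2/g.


SSA = 6 / (4.9 * 18.2) = 0.067 m^2/g

0.067


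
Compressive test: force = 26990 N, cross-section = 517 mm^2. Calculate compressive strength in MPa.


CS = 26990 / 517 = 52.2 MPa

52.2


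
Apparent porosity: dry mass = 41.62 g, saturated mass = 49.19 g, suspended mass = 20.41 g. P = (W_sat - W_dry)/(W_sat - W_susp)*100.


P = (49.19 - 41.62) / (49.19 - 20.41) * 100 = 7.57 / 28.78 * 100 = 26.3%

26.3


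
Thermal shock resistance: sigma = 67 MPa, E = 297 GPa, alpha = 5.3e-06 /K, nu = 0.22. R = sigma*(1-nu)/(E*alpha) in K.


R = 67*(1-0.22)/(297*1000*5.3e-06) = 33 K

33


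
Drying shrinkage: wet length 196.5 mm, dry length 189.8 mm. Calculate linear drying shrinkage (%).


DS = (196.5 - 189.8) / 196.5 * 100 = 3.41%

3.41


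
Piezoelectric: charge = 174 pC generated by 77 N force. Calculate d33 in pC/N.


d33 = 174 / 77 = 2.3 pC/N

2.3


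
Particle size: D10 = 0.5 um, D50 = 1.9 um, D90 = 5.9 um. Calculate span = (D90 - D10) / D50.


Span = (5.9 - 0.5) / 1.9 = 5.4 / 1.9 = 2.842

2.842


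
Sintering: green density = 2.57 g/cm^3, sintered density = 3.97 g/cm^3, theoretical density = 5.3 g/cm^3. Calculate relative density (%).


Relative = 3.97 / 5.3 * 100 = 74.9%

74.9


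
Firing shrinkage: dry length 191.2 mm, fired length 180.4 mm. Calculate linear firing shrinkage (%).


FS = (191.2 - 180.4) / 191.2 * 100 = 5.65%

5.65


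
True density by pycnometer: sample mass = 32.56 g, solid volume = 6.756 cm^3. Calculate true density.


TD = 32.56 / 6.756 = 4.819 g/cm^3

4.819


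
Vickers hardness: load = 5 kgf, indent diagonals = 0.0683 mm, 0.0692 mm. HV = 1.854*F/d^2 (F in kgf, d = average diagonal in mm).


d_avg = (0.0683+0.0692)/2 = 0.06875 mm
HV = 1.854*5/0.06875^2 = 1961

1961


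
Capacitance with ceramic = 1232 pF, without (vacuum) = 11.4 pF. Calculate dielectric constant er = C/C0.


er = 1232 / 11.4 = 108.07

108.07


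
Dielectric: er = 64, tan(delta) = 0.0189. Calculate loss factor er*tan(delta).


Loss = 64 * 0.0189 = 1.21

1.21


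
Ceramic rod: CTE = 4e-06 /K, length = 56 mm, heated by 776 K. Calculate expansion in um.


dL = 4e-06 * 56 * 776 * 1000 = 173.824 um

173.824


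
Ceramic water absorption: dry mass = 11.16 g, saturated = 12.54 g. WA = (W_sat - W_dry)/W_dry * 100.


WA = (12.54 - 11.16) / 11.16 * 100 = 12.37%

12.37


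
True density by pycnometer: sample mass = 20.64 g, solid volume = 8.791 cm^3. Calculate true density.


TD = 20.64 / 8.791 = 2.348 g/cm^3

2.348


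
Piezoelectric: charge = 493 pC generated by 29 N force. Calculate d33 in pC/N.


d33 = 493 / 29 = 17.0 pC/N

17.0


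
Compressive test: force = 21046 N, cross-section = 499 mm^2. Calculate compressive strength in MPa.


CS = 21046 / 499 = 42.2 MPa

42.2


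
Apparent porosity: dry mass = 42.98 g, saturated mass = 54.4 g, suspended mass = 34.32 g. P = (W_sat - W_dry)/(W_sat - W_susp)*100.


P = (54.4 - 42.98) / (54.4 - 34.32) * 100 = 11.42 / 20.08 * 100 = 56.9%

56.9


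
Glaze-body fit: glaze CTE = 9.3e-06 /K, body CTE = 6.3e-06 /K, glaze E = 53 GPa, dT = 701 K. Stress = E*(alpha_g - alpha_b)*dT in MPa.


Stress = 53*1000*(9.3e-06 - 6.3e-06)*701 = 111.5 MPa

111.5


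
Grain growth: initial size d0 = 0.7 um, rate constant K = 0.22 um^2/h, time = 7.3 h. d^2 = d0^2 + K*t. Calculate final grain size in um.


d^2 = 0.7^2 + 0.22*7.3 = 2.096
d = sqrt(2.096) = 1.45 um

1.45


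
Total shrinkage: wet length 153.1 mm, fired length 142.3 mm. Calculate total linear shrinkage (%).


TS = (153.1 - 142.3) / 153.1 * 100 = 7.05%

7.05


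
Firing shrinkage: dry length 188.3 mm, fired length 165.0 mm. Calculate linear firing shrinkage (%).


FS = (188.3 - 165.0) / 188.3 * 100 = 12.37%

12.37


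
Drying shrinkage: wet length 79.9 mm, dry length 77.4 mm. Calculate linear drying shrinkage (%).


DS = (79.9 - 77.4) / 79.9 * 100 = 3.13%

3.13


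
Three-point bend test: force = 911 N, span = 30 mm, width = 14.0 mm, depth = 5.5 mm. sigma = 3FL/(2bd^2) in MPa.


sigma = 3*911*30/(2*14.0*5.5^2) = 96.8 MPa

96.8


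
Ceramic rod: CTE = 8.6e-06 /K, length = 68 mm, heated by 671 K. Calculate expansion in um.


dL = 8.6e-06 * 68 * 671 * 1000 = 392.401 um

392.401


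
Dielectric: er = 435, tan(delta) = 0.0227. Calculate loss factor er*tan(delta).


Loss = 435 * 0.0227 = 9.875

9.875


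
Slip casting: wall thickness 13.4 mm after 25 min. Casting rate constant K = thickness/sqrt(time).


K = 13.4 / sqrt(25) = 13.4 / 5.0 = 2.68 mm/min^0.5

2.68


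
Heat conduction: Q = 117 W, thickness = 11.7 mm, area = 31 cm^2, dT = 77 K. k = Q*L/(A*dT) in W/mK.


k = 117*11.7/1000/(31/10000*77) = 5.73 W/mK

5.73


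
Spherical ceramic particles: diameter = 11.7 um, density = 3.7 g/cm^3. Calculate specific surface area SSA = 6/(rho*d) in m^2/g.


SSA = 6 / (3.7 * 11.7) = 0.139 m^2/g

0.139


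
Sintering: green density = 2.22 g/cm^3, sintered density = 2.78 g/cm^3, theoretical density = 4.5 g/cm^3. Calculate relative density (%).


Relative = 2.78 / 4.5 * 100 = 61.8%

61.8


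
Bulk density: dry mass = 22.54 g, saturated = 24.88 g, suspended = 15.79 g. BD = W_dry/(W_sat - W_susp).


BD = 22.54 / (24.88 - 15.79) = 22.54 / 9.09 = 2.48 g/cm^3

2.48


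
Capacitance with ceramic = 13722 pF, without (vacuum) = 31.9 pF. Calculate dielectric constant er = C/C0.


er = 13722 / 31.9 = 430.16

430.16


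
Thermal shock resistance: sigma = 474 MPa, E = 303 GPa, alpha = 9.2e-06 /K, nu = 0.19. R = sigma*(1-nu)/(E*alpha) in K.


R = 474*(1-0.19)/(303*1000*9.2e-06) = 138 K

138


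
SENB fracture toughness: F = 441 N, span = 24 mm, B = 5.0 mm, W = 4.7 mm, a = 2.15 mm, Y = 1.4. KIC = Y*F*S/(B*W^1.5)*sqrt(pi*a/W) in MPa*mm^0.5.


KIC = 1.4*441*24/(5.0*4.7^1.5)*sqrt(pi*2.15/4.7) = 348.66

348.66


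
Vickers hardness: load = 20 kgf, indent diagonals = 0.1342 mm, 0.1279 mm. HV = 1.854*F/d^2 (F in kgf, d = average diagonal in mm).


d_avg = (0.1342+0.1279)/2 = 0.13105 mm
HV = 1.854*20/0.13105^2 = 2159

2159


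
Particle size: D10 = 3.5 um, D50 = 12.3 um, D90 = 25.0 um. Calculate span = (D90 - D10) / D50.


Span = (25.0 - 3.5) / 12.3 = 21.5 / 12.3 = 1.748

1.748


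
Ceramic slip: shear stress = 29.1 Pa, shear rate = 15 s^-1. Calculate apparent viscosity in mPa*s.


eta = tau/gamma * 1000 = 29.1/15 * 1000 = 1940.0 mPa*s

1940.0


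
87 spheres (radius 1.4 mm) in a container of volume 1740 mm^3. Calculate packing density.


V_sphere = 4/3*pi*1.4^3 = 11.494 mm^3
Total V = 87*11.494 = 999.978 mm^3
PD = 999.978 / 1740 = 0.575

0.575


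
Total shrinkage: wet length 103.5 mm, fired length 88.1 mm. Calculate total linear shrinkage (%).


TS = (103.5 - 88.1) / 103.5 * 100 = 14.88%

14.88


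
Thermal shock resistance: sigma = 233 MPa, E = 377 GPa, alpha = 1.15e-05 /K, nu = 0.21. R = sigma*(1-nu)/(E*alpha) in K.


R = 233*(1-0.21)/(377*1000*1.15e-05) = 42 K

42


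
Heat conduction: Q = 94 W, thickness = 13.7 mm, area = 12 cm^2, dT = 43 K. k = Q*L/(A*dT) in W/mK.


k = 94*13.7/1000/(12/10000*43) = 24.96 W/mK

24.96


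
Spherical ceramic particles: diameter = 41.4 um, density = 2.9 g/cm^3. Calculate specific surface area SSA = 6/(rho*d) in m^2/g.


SSA = 6 / (2.9 * 41.4) = 0.05 m^2/g

0.05


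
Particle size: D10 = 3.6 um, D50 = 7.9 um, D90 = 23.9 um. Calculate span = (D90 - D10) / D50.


Span = (23.9 - 3.6) / 7.9 = 20.3 / 7.9 = 2.57

2.57


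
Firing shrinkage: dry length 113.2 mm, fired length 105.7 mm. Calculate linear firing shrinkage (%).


FS = (113.2 - 105.7) / 113.2 * 100 = 6.63%

6.63


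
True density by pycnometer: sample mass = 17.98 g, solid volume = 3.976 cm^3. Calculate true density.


TD = 17.98 / 3.976 = 4.522 g/cm^3

4.522


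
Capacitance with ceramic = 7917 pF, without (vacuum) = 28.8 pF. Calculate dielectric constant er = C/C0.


er = 7917 / 28.8 = 274.9

274.9


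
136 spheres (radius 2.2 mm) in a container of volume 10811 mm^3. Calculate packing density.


V_sphere = 4/3*pi*2.2^3 = 44.6022 mm^3
Total V = 136*44.6022 = 6065.8992 mm^3
PD = 6065.8992 / 10811 = 0.561

0.561


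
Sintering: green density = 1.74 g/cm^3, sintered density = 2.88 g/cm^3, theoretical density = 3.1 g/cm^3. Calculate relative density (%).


Relative = 2.88 / 3.1 * 100 = 92.9%

92.9


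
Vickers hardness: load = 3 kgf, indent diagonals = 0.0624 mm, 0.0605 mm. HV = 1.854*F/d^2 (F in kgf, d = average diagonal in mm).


d_avg = (0.0624+0.0605)/2 = 0.06145 mm
HV = 1.854*3/0.06145^2 = 1473

1473


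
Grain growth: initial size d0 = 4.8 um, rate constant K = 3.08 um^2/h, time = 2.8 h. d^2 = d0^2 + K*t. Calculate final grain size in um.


d^2 = 4.8^2 + 3.08*2.8 = 31.664
d = sqrt(31.664) = 5.63 um

5.63


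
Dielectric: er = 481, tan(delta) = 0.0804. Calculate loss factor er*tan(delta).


Loss = 481 * 0.0804 = 38.672

38.672


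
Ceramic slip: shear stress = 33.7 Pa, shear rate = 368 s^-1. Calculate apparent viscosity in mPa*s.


eta = tau/gamma * 1000 = 33.7/368 * 1000 = 91.6 mPa*s

91.6


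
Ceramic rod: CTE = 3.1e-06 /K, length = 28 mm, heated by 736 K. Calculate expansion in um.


dL = 3.1e-06 * 28 * 736 * 1000 = 63.885 um

63.885


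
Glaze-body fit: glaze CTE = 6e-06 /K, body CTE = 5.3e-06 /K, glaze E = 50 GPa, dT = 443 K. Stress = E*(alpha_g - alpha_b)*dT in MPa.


Stress = 50*1000*(6e-06 - 5.3e-06)*443 = 15.5 MPa

15.5


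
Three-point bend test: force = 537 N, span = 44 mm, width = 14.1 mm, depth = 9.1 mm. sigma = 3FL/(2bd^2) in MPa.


sigma = 3*537*44/(2*14.1*9.1^2) = 30.4 MPa

30.4


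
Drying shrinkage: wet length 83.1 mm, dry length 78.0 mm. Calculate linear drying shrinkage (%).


DS = (83.1 - 78.0) / 83.1 * 100 = 6.14%

6.14


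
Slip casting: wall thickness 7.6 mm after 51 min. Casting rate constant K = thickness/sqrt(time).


K = 7.6 / sqrt(51) = 7.6 / 7.1414 = 1.064 mm/min^0.5

1.064


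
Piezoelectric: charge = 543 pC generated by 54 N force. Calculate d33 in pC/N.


d33 = 543 / 54 = 10.1 pC/N

10.1


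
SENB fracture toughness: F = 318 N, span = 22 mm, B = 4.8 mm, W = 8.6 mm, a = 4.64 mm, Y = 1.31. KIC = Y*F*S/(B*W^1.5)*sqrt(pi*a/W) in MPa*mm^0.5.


KIC = 1.31*318*22/(4.8*8.6^1.5)*sqrt(pi*4.64/8.6) = 98.56

98.56


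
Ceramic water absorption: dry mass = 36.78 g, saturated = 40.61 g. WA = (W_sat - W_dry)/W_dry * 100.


WA = (40.61 - 36.78) / 36.78 * 100 = 10.41%

10.41


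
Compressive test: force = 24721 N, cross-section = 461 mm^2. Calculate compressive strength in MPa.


CS = 24721 / 461 = 53.6 MPa

53.6


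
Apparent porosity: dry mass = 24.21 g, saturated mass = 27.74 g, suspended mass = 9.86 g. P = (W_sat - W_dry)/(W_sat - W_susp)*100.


P = (27.74 - 24.21) / (27.74 - 9.86) * 100 = 3.53 / 17.88 * 100 = 19.7%

19.7


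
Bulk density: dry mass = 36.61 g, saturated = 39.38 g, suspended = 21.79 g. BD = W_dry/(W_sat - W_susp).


BD = 36.61 / (39.38 - 21.79) = 36.61 / 17.59 = 2.081 g/cm^3

2.081


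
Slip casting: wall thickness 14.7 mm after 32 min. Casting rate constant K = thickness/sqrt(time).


K = 14.7 / sqrt(32) = 14.7 / 5.6569 = 2.599 mm/min^0.5

2.599


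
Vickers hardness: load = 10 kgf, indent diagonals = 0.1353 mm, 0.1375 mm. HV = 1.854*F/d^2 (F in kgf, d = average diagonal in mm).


d_avg = (0.1353+0.1375)/2 = 0.1364 mm
HV = 1.854*10/0.1364^2 = 997

997


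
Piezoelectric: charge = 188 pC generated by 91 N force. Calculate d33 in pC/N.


d33 = 188 / 91 = 2.1 pC/N

2.1


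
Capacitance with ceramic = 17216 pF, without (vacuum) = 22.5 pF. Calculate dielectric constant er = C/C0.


er = 17216 / 22.5 = 765.16

765.16


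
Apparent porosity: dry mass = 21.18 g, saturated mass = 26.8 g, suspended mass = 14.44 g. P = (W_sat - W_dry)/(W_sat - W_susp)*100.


P = (26.8 - 21.18) / (26.8 - 14.44) * 100 = 5.62 / 12.36 * 100 = 45.5%

45.5


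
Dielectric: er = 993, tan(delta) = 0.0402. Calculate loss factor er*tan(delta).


Loss = 993 * 0.0402 = 39.919

39.919


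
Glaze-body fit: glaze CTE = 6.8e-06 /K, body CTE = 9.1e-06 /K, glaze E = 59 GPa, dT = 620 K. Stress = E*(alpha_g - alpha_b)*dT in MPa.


Stress = 59*1000*(6.8e-06 - 9.1e-06)*620 = -84.1 MPa

-84.1


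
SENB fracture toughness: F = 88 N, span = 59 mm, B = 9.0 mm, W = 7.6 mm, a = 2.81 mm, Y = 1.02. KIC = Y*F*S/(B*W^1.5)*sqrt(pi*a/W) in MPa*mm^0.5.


KIC = 1.02*88*59/(9.0*7.6^1.5)*sqrt(pi*2.81/7.6) = 30.27

30.27


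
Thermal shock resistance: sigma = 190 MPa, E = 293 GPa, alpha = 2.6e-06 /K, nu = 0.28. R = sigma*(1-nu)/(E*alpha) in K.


R = 190*(1-0.28)/(293*1000*2.6e-06) = 180 K

180


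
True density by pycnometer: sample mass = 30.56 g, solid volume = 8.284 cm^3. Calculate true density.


TD = 30.56 / 8.284 = 3.689 g/cm^3

3.689


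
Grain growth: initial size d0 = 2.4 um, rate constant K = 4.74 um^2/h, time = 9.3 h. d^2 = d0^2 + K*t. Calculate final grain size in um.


d^2 = 2.4^2 + 4.74*9.3 = 49.842
d = sqrt(49.842) = 7.06 um

7.06


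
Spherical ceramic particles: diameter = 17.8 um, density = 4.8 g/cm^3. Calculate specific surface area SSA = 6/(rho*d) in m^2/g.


SSA = 6 / (4.8 * 17.8) = 0.07 m^2/g

0.07


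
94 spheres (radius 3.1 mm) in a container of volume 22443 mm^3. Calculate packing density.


V_sphere = 4/3*pi*3.1^3 = 124.7882 mm^3
Total V = 94*124.7882 = 11730.0908 mm^3
PD = 11730.0908 / 22443 = 0.523

0.523


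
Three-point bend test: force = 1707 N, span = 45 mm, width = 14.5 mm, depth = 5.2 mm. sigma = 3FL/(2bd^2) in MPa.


sigma = 3*1707*45/(2*14.5*5.2^2) = 293.9 MPa

293.9


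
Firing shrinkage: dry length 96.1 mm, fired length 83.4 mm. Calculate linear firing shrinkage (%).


FS = (96.1 - 83.4) / 96.1 * 100 = 13.22%

13.22


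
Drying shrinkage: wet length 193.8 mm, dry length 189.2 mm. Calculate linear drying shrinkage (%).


DS = (193.8 - 189.2) / 193.8 * 100 = 2.37%

2.37


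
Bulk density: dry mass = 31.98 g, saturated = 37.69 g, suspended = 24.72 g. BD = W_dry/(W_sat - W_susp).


BD = 31.98 / (37.69 - 24.72) = 31.98 / 12.97 = 2.466 g/cm^3

2.466


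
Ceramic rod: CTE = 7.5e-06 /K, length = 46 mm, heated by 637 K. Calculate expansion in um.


dL = 7.5e-06 * 46 * 637 * 1000 = 219.765 um

219.765


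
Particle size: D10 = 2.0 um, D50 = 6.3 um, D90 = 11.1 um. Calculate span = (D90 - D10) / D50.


Span = (11.1 - 2.0) / 6.3 = 9.1 / 6.3 = 1.444

1.444


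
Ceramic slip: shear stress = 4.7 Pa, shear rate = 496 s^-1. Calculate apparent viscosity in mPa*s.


eta = tau/gamma * 1000 = 4.7/496 * 1000 = 9.5 mPa*s

9.5


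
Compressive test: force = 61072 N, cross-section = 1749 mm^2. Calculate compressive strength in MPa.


CS = 61072 / 1749 = 34.9 MPa

34.9


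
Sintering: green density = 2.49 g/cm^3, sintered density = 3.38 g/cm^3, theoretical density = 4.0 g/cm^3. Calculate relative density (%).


Relative = 3.38 / 4.0 * 100 = 84.5%

84.5


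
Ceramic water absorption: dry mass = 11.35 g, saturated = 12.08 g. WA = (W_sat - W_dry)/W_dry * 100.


WA = (12.08 - 11.35) / 11.35 * 100 = 6.43%

6.43


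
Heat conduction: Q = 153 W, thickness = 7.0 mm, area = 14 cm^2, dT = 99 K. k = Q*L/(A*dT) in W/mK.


k = 153*7.0/1000/(14/10000*99) = 7.73 W/mK

7.73


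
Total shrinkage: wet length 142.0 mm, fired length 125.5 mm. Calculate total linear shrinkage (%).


TS = (142.0 - 125.5) / 142.0 * 100 = 11.62%

11.62


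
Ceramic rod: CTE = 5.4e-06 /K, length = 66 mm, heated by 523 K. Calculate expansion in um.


dL = 5.4e-06 * 66 * 523 * 1000 = 186.397 um

186.397


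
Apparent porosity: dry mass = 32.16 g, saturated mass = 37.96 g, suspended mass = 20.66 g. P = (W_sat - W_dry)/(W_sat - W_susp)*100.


P = (37.96 - 32.16) / (37.96 - 20.66) * 100 = 5.8 / 17.3 * 100 = 33.5%

33.5


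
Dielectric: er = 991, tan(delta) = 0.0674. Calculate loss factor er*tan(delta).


Loss = 991 * 0.0674 = 66.793

66.793


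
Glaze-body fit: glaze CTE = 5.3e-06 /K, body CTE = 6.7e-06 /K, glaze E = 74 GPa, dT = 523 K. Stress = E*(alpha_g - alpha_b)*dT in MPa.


Stress = 74*1000*(5.3e-06 - 6.7e-06)*523 = -54.2 MPa

-54.2


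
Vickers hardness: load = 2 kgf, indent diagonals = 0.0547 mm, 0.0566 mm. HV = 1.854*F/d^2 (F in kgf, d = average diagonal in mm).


d_avg = (0.0547+0.0566)/2 = 0.05565 mm
HV = 1.854*2/0.05565^2 = 1197

1197


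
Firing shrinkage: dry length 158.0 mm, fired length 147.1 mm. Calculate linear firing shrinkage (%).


FS = (158.0 - 147.1) / 158.0 * 100 = 6.9%

6.9


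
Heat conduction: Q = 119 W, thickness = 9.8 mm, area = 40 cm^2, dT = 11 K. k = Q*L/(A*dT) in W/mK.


k = 119*9.8/1000/(40/10000*11) = 26.5 W/mK

26.5


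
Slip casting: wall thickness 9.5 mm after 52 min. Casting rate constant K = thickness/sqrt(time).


K = 9.5 / sqrt(52) = 9.5 / 7.2111 = 1.317 mm/min^0.5

1.317


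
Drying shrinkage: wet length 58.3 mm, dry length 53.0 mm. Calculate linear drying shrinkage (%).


DS = (58.3 - 53.0) / 58.3 * 100 = 9.09%

9.09


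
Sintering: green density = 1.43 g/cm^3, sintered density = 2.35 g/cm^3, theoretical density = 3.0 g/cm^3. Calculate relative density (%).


Relative = 2.35 / 3.0 * 100 = 78.3%

78.3


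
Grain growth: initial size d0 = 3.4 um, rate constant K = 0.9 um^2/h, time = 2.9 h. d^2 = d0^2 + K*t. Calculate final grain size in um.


d^2 = 3.4^2 + 0.9*2.9 = 14.17
d = sqrt(14.17) = 3.76 um

3.76


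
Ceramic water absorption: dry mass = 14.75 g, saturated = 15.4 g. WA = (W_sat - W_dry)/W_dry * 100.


WA = (15.4 - 14.75) / 14.75 * 100 = 4.41%

4.41


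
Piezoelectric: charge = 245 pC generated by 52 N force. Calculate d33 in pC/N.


d33 = 245 / 52 = 4.7 pC/N

4.7


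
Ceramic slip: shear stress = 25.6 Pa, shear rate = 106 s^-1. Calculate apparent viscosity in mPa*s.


eta = tau/gamma * 1000 = 25.6/106 * 1000 = 241.5 mPa*s

241.5


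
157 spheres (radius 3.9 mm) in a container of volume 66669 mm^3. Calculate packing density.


V_sphere = 4/3*pi*3.9^3 = 248.4748 mm^3
Total V = 157*248.4748 = 39010.5436 mm^3
PD = 39010.5436 / 66669 = 0.585

0.585


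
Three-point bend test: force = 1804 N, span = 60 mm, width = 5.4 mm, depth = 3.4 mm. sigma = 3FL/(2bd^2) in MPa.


sigma = 3*1804*60/(2*5.4*3.4^2) = 2600.9 MPa

2600.9


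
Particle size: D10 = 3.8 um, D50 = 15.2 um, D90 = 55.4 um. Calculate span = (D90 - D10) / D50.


Span = (55.4 - 3.8) / 15.2 = 51.6 / 15.2 = 3.395

3.395


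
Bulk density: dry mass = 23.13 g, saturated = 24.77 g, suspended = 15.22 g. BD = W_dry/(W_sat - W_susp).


BD = 23.13 / (24.77 - 15.22) = 23.13 / 9.55 = 2.422 g/cm^3

2.422


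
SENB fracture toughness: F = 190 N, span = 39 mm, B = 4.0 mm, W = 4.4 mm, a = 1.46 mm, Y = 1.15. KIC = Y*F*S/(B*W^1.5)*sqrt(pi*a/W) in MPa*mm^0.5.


KIC = 1.15*190*39/(4.0*4.4^1.5)*sqrt(pi*1.46/4.4) = 235.67

235.67


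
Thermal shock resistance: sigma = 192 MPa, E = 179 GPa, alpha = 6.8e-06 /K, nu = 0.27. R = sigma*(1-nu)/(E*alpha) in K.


R = 192*(1-0.27)/(179*1000*6.8e-06) = 115 K

115


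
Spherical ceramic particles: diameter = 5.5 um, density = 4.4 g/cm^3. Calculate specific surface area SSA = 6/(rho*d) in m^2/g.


SSA = 6 / (4.4 * 5.5) = 0.248 m^2/g

0.248


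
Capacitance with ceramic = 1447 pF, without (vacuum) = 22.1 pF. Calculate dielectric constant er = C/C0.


er = 1447 / 22.1 = 65.48

65.48


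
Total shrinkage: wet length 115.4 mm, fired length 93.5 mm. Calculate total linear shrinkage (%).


TS = (115.4 - 93.5) / 115.4 * 100 = 18.98%

18.98


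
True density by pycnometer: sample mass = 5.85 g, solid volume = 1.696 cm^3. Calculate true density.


TD = 5.85 / 1.696 = 3.449 g/cm^3

3.449


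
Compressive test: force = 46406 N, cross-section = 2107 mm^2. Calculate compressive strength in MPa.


CS = 46406 / 2107 = 22.0 MPa

22.0


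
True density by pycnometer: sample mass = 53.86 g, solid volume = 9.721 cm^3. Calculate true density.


TD = 53.86 / 9.721 = 5.541 g/cm^3

5.541


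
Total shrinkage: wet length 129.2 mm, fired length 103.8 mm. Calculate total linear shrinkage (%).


TS = (129.2 - 103.8) / 129.2 * 100 = 19.66%

19.66


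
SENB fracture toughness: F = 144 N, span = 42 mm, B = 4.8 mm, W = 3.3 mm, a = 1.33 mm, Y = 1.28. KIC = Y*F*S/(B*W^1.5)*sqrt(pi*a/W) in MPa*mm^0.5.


KIC = 1.28*144*42/(4.8*3.3^1.5)*sqrt(pi*1.33/3.3) = 302.73

302.73


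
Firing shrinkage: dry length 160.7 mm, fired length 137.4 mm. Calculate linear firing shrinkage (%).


FS = (160.7 - 137.4) / 160.7 * 100 = 14.5%

14.5


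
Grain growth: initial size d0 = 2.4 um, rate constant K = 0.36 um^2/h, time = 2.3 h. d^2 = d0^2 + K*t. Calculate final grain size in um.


d^2 = 2.4^2 + 0.36*2.3 = 6.588
d = sqrt(6.588) = 2.57 um

2.57


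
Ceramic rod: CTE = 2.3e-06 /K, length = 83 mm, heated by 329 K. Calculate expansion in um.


dL = 2.3e-06 * 83 * 329 * 1000 = 62.806 um

62.806


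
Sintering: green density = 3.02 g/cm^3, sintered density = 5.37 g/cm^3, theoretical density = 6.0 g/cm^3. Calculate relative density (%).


Relative = 5.37 / 6.0 * 100 = 89.5%

89.5


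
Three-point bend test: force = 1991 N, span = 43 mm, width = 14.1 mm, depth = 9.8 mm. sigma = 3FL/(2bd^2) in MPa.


sigma = 3*1991*43/(2*14.1*9.8^2) = 94.8 MPa

94.8


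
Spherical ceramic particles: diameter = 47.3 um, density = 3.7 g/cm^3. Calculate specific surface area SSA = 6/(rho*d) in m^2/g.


SSA = 6 / (3.7 * 47.3) = 0.034 m^2/g

0.034


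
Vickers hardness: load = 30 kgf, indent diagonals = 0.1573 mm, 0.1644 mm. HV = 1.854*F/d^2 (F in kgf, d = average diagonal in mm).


d_avg = (0.1573+0.1644)/2 = 0.16085 mm
HV = 1.854*30/0.16085^2 = 2150

2150


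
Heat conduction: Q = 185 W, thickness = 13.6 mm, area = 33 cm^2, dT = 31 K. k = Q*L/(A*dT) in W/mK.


k = 185*13.6/1000/(33/10000*31) = 24.59 W/mK

24.59


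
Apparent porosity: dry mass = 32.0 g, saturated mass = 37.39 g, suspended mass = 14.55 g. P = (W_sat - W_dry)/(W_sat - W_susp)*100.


P = (37.39 - 32.0) / (37.39 - 14.55) * 100 = 5.39 / 22.84 * 100 = 23.6%

23.6


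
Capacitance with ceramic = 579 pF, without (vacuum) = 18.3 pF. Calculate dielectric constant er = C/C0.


er = 579 / 18.3 = 31.64

31.64


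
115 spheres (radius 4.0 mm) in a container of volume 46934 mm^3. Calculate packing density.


V_sphere = 4/3*pi*4.0^3 = 268.0826 mm^3
Total V = 115*268.0826 = 30829.499 mm^3
PD = 30829.499 / 46934 = 0.657

0.657


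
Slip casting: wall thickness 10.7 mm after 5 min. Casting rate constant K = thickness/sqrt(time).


K = 10.7 / sqrt(5) = 10.7 / 2.2361 = 4.785 mm/min^0.5

4.785


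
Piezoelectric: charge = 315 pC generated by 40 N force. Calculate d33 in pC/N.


d33 = 315 / 40 = 7.9 pC/N

7.9


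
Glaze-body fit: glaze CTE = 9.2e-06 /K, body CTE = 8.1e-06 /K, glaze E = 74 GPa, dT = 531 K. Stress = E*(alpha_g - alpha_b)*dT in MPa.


Stress = 74*1000*(9.2e-06 - 8.1e-06)*531 = 43.2 MPa

43.2


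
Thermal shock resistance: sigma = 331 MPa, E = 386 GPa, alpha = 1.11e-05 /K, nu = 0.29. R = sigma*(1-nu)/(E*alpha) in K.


R = 331*(1-0.29)/(386*1000*1.11e-05) = 55 K

55


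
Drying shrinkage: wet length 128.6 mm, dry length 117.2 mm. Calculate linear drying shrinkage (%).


DS = (128.6 - 117.2) / 128.6 * 100 = 8.86%

8.86


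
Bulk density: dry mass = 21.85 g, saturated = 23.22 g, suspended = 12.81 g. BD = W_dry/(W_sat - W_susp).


BD = 21.85 / (23.22 - 12.81) = 21.85 / 10.41 = 2.099 g/cm^3

2.099


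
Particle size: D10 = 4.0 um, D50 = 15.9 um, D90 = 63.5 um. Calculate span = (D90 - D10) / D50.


Span = (63.5 - 4.0) / 15.9 = 59.5 / 15.9 = 3.742

3.742


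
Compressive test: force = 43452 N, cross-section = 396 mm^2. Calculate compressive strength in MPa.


CS = 43452 / 396 = 109.7 MPa

109.7


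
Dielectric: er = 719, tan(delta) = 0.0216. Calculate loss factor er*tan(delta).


Loss = 719 * 0.0216 = 15.53

15.53


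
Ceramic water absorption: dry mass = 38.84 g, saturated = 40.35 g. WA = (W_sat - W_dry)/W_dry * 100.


WA = (40.35 - 38.84) / 38.84 * 100 = 3.89%

3.89


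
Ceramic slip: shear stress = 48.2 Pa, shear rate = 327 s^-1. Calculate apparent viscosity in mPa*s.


eta = tau/gamma * 1000 = 48.2/327 * 1000 = 147.4 mPa*s

147.4


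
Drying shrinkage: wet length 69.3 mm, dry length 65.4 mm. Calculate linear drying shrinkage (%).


DS = (69.3 - 65.4) / 69.3 * 100 = 5.63%

5.63


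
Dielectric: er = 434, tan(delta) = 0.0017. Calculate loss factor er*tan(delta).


Loss = 434 * 0.0017 = 0.738

0.738


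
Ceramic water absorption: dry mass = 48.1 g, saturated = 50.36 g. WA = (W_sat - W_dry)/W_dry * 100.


WA = (50.36 - 48.1) / 48.1 * 100 = 4.7%

4.7


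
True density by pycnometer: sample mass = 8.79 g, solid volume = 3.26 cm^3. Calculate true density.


TD = 8.79 / 3.26 = 2.696 g/cm^3

2.696


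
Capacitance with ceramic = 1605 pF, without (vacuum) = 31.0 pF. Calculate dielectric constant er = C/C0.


er = 1605 / 31.0 = 51.77

51.77


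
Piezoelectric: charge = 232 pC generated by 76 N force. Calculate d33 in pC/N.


d33 = 232 / 76 = 3.1 pC/N

3.1


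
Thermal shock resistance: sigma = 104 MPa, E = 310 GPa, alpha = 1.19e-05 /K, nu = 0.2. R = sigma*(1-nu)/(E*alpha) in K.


R = 104*(1-0.2)/(310*1000*1.19e-05) = 23 K

23


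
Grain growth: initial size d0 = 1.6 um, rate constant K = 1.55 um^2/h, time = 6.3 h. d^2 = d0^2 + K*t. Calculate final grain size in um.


d^2 = 1.6^2 + 1.55*6.3 = 12.325
d = sqrt(12.325) = 3.51 um

3.51


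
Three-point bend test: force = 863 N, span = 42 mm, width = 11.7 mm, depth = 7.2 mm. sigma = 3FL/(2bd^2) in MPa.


sigma = 3*863*42/(2*11.7*7.2^2) = 89.6 MPa

89.6


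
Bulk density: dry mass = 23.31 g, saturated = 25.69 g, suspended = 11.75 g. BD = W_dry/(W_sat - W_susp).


BD = 23.31 / (25.69 - 11.75) = 23.31 / 13.94 = 1.672 g/cm^3

1.672


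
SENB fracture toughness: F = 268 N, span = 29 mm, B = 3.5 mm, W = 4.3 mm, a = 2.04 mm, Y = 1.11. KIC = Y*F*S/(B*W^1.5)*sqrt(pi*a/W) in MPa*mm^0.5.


KIC = 1.11*268*29/(3.5*4.3^1.5)*sqrt(pi*2.04/4.3) = 337.47

337.47


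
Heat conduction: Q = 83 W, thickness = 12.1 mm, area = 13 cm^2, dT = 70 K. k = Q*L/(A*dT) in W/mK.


k = 83*12.1/1000/(13/10000*70) = 11.04 W/mK

11.04


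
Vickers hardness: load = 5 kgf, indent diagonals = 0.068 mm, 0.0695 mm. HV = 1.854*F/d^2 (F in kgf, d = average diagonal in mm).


d_avg = (0.068+0.0695)/2 = 0.06875 mm
HV = 1.854*5/0.06875^2 = 1961

1961


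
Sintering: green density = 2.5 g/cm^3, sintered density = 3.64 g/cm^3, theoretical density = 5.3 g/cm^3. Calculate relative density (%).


Relative = 3.64 / 5.3 * 100 = 68.7%

68.7


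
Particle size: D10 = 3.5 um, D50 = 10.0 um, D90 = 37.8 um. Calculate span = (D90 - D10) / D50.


Span = (37.8 - 3.5) / 10.0 = 34.3 / 10.0 = 3.43

3.43


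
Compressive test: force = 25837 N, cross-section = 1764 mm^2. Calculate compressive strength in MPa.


CS = 25837 / 1764 = 14.6 MPa

14.6


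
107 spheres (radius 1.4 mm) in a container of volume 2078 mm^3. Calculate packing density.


V_sphere = 4/3*pi*1.4^3 = 11.494 mm^3
Total V = 107*11.494 = 1229.858 mm^3
PD = 1229.858 / 2078 = 0.592

0.592


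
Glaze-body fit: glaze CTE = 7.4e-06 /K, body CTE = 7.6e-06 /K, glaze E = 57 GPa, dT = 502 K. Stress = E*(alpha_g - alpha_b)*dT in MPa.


Stress = 57*1000*(7.4e-06 - 7.6e-06)*502 = -5.7 MPa

-5.7


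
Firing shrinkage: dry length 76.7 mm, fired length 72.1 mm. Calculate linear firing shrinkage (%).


FS = (76.7 - 72.1) / 76.7 * 100 = 6.0%

6.0


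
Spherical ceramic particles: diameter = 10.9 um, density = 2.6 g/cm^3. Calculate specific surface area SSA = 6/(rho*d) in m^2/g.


SSA = 6 / (2.6 * 10.9) = 0.212 m^2/g

0.212


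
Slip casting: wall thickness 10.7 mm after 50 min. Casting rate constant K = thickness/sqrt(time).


K = 10.7 / sqrt(50) = 10.7 / 7.0711 = 1.513 mm/min^0.5

1.513


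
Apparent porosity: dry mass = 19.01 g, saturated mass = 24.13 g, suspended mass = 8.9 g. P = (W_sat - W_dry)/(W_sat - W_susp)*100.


P = (24.13 - 19.01) / (24.13 - 8.9) * 100 = 5.12 / 15.23 * 100 = 33.6%

33.6


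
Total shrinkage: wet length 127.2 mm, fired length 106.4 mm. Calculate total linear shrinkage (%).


TS = (127.2 - 106.4) / 127.2 * 100 = 16.35%

16.35


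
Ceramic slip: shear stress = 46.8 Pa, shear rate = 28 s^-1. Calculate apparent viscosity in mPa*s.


eta = tau/gamma * 1000 = 46.8/28 * 1000 = 1671.4 mPa*s

1671.4


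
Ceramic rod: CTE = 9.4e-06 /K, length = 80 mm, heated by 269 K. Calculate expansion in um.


dL = 9.4e-06 * 80 * 269 * 1000 = 202.288 um

202.288


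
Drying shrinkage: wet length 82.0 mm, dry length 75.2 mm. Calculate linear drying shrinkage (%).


DS = (82.0 - 75.2) / 82.0 * 100 = 8.29%

8.29


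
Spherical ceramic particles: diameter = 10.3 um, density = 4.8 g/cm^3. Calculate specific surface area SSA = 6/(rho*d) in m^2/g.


SSA = 6 / (4.8 * 10.3) = 0.121 m^2/g

0.121


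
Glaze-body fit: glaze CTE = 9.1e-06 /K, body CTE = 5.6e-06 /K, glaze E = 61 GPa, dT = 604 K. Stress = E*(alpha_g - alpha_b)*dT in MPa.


Stress = 61*1000*(9.1e-06 - 5.6e-06)*604 = 129.0 MPa

129.0


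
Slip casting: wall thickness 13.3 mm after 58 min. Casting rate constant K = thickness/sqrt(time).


K = 13.3 / sqrt(58) = 13.3 / 7.6158 = 1.746 mm/min^0.5

1.746


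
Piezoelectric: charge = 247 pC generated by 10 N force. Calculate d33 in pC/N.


d33 = 247 / 10 = 24.7 pC/N

24.7


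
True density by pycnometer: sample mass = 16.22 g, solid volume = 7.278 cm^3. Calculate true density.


TD = 16.22 / 7.278 = 2.229 g/cm^3

2.229


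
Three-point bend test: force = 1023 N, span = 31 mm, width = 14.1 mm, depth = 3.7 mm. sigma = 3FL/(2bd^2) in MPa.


sigma = 3*1023*31/(2*14.1*3.7^2) = 246.4 MPa

246.4


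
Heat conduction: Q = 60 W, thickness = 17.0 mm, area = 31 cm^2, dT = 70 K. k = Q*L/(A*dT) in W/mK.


k = 60*17.0/1000/(31/10000*70) = 4.7 W/mK

4.7


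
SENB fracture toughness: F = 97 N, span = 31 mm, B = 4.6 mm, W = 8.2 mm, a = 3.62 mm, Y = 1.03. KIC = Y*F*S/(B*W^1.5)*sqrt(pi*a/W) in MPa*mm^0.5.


KIC = 1.03*97*31/(4.6*8.2^1.5)*sqrt(pi*3.62/8.2) = 33.77

33.77


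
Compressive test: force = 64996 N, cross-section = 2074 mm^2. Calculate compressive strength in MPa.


CS = 64996 / 2074 = 31.3 MPa

31.3


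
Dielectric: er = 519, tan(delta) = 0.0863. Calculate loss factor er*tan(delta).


Loss = 519 * 0.0863 = 44.79

44.79


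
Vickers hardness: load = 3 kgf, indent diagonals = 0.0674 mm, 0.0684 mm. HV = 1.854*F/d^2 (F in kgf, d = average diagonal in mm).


d_avg = (0.0674+0.0684)/2 = 0.0679 mm
HV = 1.854*3/0.0679^2 = 1206

1206


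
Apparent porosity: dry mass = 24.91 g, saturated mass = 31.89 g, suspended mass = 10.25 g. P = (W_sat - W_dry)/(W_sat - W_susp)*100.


P = (31.89 - 24.91) / (31.89 - 10.25) * 100 = 6.98 / 21.64 * 100 = 32.3%

32.3


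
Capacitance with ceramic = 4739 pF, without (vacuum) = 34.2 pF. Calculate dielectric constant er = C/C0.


er = 4739 / 34.2 = 138.57

138.57


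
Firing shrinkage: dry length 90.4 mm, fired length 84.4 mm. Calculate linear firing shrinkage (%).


FS = (90.4 - 84.4) / 90.4 * 100 = 6.64%

6.64


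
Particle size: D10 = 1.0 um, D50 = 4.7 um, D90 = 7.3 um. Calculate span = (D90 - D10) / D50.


Span = (7.3 - 1.0) / 4.7 = 6.3 / 4.7 = 1.34

1.34


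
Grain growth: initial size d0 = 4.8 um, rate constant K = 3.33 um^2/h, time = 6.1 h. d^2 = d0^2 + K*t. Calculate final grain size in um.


d^2 = 4.8^2 + 3.33*6.1 = 43.353
d = sqrt(43.353) = 6.58 um

6.58


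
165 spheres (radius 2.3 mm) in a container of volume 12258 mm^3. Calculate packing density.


V_sphere = 4/3*pi*2.3^3 = 50.965 mm^3
Total V = 165*50.965 = 8409.225 mm^3
PD = 8409.225 / 12258 = 0.686

0.686


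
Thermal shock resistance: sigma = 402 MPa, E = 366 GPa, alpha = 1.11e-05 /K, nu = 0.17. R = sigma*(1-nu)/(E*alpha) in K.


R = 402*(1-0.17)/(366*1000*1.11e-05) = 82 K

82
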